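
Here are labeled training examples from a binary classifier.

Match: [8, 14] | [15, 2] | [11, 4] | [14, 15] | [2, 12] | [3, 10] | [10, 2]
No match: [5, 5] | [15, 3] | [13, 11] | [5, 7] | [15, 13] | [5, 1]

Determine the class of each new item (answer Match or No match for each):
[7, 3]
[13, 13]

No match, No match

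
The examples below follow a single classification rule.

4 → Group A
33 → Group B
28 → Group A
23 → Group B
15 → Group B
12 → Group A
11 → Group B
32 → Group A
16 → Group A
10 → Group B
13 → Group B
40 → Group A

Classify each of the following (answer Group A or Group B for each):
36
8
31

The rule appears to be: multiple of 4.

Group A, Group A, Group B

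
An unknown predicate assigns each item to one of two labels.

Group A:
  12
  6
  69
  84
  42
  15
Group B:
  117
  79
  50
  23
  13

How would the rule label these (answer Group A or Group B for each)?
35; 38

'Group A' ⟺ multiple of 3 AND at most 84.

Group B, Group B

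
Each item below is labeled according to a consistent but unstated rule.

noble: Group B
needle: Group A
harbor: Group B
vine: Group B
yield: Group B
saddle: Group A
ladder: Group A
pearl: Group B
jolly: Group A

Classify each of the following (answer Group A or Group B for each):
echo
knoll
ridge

Group B, Group A, Group B

Checking candidate rules against both groups, what survives is: has a double letter.
echo — no doubled letter, hence Group B. knoll — 'll' doubled, hence Group A. ridge — no doubled letter, hence Group B.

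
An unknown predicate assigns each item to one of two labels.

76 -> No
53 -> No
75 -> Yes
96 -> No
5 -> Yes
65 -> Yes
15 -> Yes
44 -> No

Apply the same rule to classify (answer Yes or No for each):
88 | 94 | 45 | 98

No, No, Yes, No

The pattern is that an item is 'Yes' exactly when: multiple of 5.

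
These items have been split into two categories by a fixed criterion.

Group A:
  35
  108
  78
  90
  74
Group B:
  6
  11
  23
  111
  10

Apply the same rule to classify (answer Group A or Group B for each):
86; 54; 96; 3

Group A, Group A, Group A, Group B

The distinguishing property — digit sum ≥ 7 — holds for all the 'Group A' cases and none of the 'Group B' cases.
86 — digit sum 8+6 = 14, hence Group A. 54 — digit sum 5+4 = 9, hence Group A. 96 — digit sum 9+6 = 15, hence Group A. 3 — digit sum 3, hence Group B.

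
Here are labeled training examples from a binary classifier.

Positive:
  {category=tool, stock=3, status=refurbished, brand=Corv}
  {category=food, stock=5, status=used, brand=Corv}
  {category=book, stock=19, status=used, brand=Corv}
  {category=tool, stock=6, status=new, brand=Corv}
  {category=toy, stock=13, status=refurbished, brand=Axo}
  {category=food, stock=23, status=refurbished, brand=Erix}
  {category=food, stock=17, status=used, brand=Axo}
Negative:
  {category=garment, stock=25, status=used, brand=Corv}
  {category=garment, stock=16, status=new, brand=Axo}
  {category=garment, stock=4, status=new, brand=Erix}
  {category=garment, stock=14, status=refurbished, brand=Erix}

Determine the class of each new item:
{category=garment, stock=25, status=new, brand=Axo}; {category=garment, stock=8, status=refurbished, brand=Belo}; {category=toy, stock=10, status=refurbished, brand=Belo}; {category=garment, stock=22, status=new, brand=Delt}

Negative, Negative, Positive, Negative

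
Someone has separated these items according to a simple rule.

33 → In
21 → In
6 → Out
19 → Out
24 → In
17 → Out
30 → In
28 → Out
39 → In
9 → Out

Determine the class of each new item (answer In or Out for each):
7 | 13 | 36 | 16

Out, Out, In, Out

Every 'In' example satisfies: multiple of 3 AND at least 17. None of the 'Out' examples do.
7: 7 = 3·2 + 1, 7 < 17 — doesn't match, so Out. 13: 13 = 3·4 + 1, 13 < 17 — doesn't match, so Out. 36: 36 = 3·12, 36 ≥ 17 — checks out, so In. 16: 16 = 3·5 + 1, 16 < 17 — doesn't match, so Out.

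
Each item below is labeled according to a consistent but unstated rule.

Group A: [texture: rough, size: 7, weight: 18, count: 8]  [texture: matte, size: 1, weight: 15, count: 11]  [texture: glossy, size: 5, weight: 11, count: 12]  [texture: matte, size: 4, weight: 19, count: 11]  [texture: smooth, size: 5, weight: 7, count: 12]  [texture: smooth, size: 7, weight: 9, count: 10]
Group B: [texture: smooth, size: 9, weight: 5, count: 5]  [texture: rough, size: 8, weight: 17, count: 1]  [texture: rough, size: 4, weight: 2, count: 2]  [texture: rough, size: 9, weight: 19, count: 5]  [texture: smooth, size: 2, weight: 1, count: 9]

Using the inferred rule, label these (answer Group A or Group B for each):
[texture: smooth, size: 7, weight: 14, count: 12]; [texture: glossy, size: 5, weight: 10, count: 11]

Rule: weight ≥ 5 AND size ≤ 7. This holds for each 'Group A' example and fails for each 'Group B' one.
[texture: smooth, size: 7, weight: 14, count: 12]: Group A (weight = 14, size = 7).
[texture: glossy, size: 5, weight: 10, count: 11]: Group A (weight = 10, size = 5).

Group A, Group A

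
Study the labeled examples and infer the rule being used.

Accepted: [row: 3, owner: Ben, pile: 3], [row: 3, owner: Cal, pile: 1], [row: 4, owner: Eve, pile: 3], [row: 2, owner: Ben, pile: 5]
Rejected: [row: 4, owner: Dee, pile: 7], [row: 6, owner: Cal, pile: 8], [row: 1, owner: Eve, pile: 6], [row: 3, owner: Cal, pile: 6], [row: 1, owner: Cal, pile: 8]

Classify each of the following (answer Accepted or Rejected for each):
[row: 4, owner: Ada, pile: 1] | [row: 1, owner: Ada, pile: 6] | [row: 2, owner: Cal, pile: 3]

The rule appears to be: pile ≤ 5.
[row: 4, owner: Ada, pile: 1] → pile = 1 → Accepted.
[row: 1, owner: Ada, pile: 6] → pile = 6 → Rejected.
[row: 2, owner: Cal, pile: 3] → pile = 3 → Accepted.

Accepted, Rejected, Accepted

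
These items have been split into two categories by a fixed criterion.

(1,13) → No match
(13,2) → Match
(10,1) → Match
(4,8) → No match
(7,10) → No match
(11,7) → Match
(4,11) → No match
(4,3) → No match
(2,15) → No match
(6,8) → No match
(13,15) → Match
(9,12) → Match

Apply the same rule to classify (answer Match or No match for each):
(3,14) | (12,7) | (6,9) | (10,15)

No match, Match, No match, Match

Every 'Match' example satisfies: first ≥ 8. None of the 'No match' examples do.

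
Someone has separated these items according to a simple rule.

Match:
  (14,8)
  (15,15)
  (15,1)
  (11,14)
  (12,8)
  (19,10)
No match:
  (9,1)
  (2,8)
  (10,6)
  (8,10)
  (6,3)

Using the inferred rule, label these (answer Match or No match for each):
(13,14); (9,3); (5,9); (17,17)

A rule that fits every label: first ≥ 11 — true of each 'Match' example, false of each 'No match' one.
(13,14) — first 13, hence Match.
(9,3) — first 9, hence No match.
(5,9) — first 5, hence No match.
(17,17) — first 17, hence Match.

Match, No match, No match, Match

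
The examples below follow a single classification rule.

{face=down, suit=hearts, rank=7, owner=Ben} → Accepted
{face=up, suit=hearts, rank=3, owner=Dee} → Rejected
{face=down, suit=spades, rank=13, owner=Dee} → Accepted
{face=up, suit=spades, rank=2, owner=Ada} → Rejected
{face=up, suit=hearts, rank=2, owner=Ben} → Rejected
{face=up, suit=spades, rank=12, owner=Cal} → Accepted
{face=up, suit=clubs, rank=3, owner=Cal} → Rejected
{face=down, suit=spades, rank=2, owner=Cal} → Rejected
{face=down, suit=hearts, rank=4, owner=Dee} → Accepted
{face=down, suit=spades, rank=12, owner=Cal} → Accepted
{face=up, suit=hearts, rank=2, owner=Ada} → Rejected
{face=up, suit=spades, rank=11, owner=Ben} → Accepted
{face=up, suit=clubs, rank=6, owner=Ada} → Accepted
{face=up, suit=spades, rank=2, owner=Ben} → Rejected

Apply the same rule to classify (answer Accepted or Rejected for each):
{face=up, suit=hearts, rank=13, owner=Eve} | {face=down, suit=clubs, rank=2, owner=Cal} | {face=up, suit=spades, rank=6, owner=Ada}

A rule that fits every label: rank ≥ 4 — true of each 'Accepted' example, false of each 'Rejected' one.
Accepted: {face=up, suit=hearts, rank=13, owner=Eve}, since rank = 13. Rejected: {face=down, suit=clubs, rank=2, owner=Cal}, since rank = 2. Accepted: {face=up, suit=spades, rank=6, owner=Ada}, since rank = 6.

Accepted, Rejected, Accepted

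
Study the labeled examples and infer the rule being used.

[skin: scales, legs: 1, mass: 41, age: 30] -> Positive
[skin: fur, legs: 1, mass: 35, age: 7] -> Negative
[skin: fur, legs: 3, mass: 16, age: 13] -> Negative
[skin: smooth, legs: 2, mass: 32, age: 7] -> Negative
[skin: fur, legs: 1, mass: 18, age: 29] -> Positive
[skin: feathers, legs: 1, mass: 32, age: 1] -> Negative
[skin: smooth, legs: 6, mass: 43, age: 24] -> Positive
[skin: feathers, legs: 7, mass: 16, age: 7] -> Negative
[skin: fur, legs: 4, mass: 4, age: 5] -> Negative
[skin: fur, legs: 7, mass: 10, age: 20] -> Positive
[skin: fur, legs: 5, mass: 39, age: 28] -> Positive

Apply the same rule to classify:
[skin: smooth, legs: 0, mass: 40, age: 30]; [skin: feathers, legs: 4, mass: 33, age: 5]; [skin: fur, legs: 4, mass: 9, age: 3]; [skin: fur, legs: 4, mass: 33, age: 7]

Positive, Negative, Negative, Negative

The rule appears to be: age ≥ 20.
[skin: smooth, legs: 0, mass: 40, age: 30]: age = 30 — meets the rule, so Positive.
[skin: feathers, legs: 4, mass: 33, age: 5]: age = 5 — does not satisfy this, so Negative.
[skin: fur, legs: 4, mass: 9, age: 3]: age = 3 — does not satisfy this, so Negative.
[skin: fur, legs: 4, mass: 33, age: 7]: age = 7 — does not satisfy this, so Negative.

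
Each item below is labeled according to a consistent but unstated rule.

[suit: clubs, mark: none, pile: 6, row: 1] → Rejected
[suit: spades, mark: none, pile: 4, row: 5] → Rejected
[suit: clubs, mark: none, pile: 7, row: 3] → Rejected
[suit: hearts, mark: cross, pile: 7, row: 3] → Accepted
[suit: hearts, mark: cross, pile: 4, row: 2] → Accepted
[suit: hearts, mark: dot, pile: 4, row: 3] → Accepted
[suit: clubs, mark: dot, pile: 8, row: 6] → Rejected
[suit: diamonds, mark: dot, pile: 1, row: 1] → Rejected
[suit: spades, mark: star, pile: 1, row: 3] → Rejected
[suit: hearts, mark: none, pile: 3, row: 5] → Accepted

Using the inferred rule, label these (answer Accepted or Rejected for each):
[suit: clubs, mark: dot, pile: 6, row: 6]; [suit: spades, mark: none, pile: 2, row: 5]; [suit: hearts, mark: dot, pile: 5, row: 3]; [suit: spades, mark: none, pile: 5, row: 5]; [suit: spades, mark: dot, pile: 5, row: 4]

Rejected, Rejected, Accepted, Rejected, Rejected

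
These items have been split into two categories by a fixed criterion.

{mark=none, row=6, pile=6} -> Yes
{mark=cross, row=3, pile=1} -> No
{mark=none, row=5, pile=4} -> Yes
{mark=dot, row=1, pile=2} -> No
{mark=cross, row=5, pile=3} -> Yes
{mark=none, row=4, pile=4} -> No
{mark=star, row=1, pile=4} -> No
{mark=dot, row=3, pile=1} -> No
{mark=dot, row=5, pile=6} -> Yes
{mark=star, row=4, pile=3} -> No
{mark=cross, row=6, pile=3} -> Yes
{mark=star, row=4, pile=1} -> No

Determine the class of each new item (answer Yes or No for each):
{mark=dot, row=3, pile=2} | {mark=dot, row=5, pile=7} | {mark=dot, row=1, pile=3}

No, Yes, No

All 'Yes' examples share one property — row ≥ 5 — and every 'No' example lacks it.
{mark=dot, row=3, pile=2}: row = 3 — doesn't qualify, so No. {mark=dot, row=5, pile=7}: row = 5 — matches, so Yes. {mark=dot, row=1, pile=3}: row = 1 — doesn't qualify, so No.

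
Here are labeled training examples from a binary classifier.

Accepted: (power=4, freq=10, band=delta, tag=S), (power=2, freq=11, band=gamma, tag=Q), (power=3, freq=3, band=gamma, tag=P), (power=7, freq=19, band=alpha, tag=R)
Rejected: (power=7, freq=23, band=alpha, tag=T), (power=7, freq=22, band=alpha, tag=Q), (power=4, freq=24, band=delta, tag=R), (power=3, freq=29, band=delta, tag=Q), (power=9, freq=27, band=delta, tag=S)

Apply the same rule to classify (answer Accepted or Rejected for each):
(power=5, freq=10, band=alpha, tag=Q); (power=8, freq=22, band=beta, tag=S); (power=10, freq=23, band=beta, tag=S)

Accepted, Rejected, Rejected

The classifier is using: freq ≤ 19.
(power=5, freq=10, band=alpha, tag=Q): freq = 10, has this property → Accepted. (power=8, freq=22, band=beta, tag=S): freq = 22, does not pass → Rejected. (power=10, freq=23, band=beta, tag=S): freq = 23, does not pass → Rejected.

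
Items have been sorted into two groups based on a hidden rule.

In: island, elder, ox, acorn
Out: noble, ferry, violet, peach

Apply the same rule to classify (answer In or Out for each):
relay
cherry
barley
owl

Out, Out, Out, In

The common property of the 'In' items is: starts with a vowel. No 'Out' item has it.
relay: starts with 'r' — fails this test, so Out. cherry: starts with 'c' — fails this test, so Out. barley: starts with 'b' — fails this test, so Out. owl: starts with 'o' — meets the rule, so In.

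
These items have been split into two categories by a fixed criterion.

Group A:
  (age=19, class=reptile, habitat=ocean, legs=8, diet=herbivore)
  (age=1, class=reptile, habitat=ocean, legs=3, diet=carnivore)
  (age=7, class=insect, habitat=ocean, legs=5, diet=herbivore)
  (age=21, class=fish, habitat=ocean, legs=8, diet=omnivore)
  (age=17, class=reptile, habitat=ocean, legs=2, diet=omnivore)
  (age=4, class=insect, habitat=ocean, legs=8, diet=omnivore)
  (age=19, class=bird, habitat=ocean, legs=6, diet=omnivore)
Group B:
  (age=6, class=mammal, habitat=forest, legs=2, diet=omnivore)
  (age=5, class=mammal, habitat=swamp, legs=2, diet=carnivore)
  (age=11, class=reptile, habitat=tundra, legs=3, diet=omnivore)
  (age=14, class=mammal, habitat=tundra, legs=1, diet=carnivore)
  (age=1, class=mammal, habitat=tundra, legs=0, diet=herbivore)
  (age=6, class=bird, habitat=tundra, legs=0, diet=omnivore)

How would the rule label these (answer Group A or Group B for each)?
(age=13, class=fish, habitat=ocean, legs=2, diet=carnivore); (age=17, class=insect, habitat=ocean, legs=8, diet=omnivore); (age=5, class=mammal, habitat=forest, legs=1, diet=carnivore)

Group A, Group A, Group B

The simplest hypothesis consistent with all the labels is: habitat is ocean.
(age=13, class=fish, habitat=ocean, legs=2, diet=carnivore) — habitat is ocean, hence Group A. (age=17, class=insect, habitat=ocean, legs=8, diet=omnivore) — habitat is ocean, hence Group A. (age=5, class=mammal, habitat=forest, legs=1, diet=carnivore) — habitat is forest, hence Group B.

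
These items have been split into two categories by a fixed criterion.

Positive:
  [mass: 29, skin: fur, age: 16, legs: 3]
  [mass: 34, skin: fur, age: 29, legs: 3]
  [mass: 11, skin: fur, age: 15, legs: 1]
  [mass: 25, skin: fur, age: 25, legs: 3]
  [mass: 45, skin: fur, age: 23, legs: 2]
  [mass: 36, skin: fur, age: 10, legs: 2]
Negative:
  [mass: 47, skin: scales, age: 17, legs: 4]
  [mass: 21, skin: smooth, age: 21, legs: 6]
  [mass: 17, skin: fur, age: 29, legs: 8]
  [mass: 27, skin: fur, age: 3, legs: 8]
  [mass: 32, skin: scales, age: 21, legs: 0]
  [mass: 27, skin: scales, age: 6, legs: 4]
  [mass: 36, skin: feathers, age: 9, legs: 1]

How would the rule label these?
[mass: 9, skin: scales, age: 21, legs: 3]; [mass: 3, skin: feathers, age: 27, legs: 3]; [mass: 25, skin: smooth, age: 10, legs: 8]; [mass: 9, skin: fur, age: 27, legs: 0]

The common property of the 'Positive' items is: skin is fur AND legs ≤ 3. No 'Negative' item has it.
[mass: 9, skin: scales, age: 21, legs: 3]: skin is scales, legs = 3, does not satisfy this → Negative.
[mass: 3, skin: feathers, age: 27, legs: 3]: skin is feathers, legs = 3, does not satisfy this → Negative.
[mass: 25, skin: smooth, age: 10, legs: 8]: skin is smooth, legs = 8, does not satisfy this → Negative.
[mass: 9, skin: fur, age: 27, legs: 0]: skin is fur, legs = 0, fits → Positive.

Negative, Negative, Negative, Positive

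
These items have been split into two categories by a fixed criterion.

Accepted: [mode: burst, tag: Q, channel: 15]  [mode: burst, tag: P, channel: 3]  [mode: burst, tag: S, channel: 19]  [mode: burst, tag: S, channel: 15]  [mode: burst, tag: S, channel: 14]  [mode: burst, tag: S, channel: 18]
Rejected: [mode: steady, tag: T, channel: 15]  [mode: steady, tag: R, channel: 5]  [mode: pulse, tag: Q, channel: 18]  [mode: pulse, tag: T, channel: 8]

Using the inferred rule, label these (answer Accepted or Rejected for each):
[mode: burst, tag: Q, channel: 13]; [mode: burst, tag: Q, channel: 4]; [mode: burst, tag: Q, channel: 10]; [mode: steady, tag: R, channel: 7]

The pattern is that an item is 'Accepted' exactly when: mode is burst.

Accepted, Accepted, Accepted, Rejected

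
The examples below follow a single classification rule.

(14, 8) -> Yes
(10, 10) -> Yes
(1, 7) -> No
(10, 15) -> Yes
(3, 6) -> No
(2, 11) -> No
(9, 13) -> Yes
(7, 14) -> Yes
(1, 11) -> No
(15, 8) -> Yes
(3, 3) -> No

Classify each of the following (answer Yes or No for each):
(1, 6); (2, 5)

No, No

Rule: sum ≥ 20. This holds for each 'Yes' example and fails for each 'No' one.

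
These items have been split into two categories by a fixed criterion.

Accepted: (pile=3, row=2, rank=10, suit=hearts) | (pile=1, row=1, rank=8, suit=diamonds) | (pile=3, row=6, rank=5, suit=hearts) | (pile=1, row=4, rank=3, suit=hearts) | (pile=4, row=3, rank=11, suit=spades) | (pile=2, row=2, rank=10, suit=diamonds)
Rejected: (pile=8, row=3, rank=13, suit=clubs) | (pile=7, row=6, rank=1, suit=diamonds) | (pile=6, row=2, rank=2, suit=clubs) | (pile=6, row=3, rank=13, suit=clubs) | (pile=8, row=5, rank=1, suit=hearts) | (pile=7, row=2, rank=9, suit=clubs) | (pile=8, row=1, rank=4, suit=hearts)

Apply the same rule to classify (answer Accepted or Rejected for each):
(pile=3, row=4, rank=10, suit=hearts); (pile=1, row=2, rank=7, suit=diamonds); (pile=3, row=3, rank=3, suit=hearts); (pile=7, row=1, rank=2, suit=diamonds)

'Accepted' ⟺ pile ≤ 4.
(pile=3, row=4, rank=10, suit=hearts): Accepted (pile = 3).
(pile=1, row=2, rank=7, suit=diamonds): Accepted (pile = 1).
(pile=3, row=3, rank=3, suit=hearts): Accepted (pile = 3).
(pile=7, row=1, rank=2, suit=diamonds): Rejected (pile = 7).

Accepted, Accepted, Accepted, Rejected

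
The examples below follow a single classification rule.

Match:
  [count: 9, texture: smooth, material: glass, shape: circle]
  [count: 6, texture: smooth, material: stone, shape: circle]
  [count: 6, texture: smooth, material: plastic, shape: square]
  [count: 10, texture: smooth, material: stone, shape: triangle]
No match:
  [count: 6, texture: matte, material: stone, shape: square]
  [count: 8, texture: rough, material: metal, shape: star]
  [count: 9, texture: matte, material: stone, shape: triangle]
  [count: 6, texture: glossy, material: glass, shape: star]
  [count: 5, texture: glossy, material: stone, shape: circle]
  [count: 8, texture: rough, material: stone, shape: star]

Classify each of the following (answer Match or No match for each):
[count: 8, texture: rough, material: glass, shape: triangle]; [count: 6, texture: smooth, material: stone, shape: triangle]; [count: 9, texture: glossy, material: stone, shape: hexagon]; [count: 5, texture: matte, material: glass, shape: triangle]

No match, Match, No match, No match

The common property of the 'Match' items is: texture is smooth. No 'No match' item has it.
[count: 8, texture: rough, material: glass, shape: triangle]: No match (texture is rough). [count: 6, texture: smooth, material: stone, shape: triangle]: Match (texture is smooth). [count: 9, texture: glossy, material: stone, shape: hexagon]: No match (texture is glossy). [count: 5, texture: matte, material: glass, shape: triangle]: No match (texture is matte).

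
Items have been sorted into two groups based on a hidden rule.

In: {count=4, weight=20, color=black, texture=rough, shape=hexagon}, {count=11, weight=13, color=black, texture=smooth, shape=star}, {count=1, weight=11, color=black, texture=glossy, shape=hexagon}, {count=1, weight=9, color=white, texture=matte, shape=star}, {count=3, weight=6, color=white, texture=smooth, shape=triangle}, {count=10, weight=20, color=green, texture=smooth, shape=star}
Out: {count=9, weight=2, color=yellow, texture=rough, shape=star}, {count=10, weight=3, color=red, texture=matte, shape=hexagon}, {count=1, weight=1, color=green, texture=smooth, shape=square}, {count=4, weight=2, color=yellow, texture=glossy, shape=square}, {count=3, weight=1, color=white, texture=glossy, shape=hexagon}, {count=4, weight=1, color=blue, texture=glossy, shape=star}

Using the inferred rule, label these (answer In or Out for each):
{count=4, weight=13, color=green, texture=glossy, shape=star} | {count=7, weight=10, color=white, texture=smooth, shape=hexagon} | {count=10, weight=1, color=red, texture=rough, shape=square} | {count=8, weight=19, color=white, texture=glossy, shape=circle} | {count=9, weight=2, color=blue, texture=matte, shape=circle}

The simplest hypothesis consistent with all the labels is: weight ≥ 6.
In: {count=4, weight=13, color=green, texture=glossy, shape=star}, since weight = 13.
In: {count=7, weight=10, color=white, texture=smooth, shape=hexagon}, since weight = 10.
Out: {count=10, weight=1, color=red, texture=rough, shape=square}, since weight = 1.
In: {count=8, weight=19, color=white, texture=glossy, shape=circle}, since weight = 19.
Out: {count=9, weight=2, color=blue, texture=matte, shape=circle}, since weight = 2.

In, In, Out, In, Out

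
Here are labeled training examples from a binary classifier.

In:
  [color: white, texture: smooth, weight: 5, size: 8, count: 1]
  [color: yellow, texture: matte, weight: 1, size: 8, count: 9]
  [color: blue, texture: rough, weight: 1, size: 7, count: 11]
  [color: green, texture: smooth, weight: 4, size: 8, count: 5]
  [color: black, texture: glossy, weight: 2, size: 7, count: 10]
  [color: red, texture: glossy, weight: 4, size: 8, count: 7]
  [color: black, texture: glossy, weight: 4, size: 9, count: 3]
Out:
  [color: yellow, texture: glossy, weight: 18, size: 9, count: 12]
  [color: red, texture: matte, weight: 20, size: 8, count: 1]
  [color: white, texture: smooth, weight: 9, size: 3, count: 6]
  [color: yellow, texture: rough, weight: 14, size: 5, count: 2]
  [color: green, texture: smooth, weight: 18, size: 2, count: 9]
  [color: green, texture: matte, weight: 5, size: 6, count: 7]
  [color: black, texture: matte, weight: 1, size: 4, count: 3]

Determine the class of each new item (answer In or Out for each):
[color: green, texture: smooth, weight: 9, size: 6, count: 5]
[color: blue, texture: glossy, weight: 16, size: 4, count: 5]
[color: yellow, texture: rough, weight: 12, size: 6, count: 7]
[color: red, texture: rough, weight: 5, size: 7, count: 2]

Out, Out, Out, In

Rule: weight ≤ 5 AND size ≥ 7. This holds for each 'In' example and fails for each 'Out' one.
[color: green, texture: smooth, weight: 9, size: 6, count: 5]: weight = 9, size = 6, does not satisfy this → Out.
[color: blue, texture: glossy, weight: 16, size: 4, count: 5]: weight = 16, size = 4, does not satisfy this → Out.
[color: yellow, texture: rough, weight: 12, size: 6, count: 7]: weight = 12, size = 6, does not satisfy this → Out.
[color: red, texture: rough, weight: 5, size: 7, count: 2]: weight = 5, size = 7, satisfies this → In.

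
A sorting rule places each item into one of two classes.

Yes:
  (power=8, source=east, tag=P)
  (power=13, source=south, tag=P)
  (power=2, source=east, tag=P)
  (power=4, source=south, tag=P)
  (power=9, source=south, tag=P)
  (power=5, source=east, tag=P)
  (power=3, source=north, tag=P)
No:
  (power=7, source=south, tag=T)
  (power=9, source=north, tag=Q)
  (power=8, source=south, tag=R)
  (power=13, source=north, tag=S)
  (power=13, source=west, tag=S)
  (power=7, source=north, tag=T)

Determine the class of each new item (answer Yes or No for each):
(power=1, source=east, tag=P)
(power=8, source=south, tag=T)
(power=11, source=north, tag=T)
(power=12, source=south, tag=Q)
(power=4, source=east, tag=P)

Yes, No, No, No, Yes

All 'Yes' examples share one property — tag is P — and every 'No' example lacks it.
(power=1, source=east, tag=P) → tag is P → Yes.
(power=8, source=south, tag=T) → tag is T → No.
(power=11, source=north, tag=T) → tag is T → No.
(power=12, source=south, tag=Q) → tag is Q → No.
(power=4, source=east, tag=P) → tag is P → Yes.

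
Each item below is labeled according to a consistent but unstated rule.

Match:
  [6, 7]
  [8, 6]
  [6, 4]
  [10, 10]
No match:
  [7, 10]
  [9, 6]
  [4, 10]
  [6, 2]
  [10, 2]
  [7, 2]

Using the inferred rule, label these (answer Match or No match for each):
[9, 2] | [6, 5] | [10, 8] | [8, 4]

Every 'Match' example satisfies: |first − second| ≤ 2. None of the 'No match' examples do.

No match, Match, Match, No match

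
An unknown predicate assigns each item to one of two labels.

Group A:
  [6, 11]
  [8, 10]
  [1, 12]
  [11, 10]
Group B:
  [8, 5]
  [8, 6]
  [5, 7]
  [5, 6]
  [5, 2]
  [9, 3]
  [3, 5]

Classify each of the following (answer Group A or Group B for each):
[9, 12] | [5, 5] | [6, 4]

The simplest hypothesis consistent with all the labels is: second ≥ 8.
[9, 12] — second 12, hence Group A. [5, 5] — second 5, hence Group B. [6, 4] — second 4, hence Group B.

Group A, Group B, Group B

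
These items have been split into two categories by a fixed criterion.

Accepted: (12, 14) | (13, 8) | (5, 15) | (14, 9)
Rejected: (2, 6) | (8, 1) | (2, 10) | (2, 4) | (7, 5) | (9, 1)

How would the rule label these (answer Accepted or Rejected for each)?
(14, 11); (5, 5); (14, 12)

Accepted, Rejected, Accepted

Every 'Accepted' example satisfies: sum ≥ 20. None of the 'Rejected' examples do.
Accepted: (14, 11), since 14+11 = 25.
Rejected: (5, 5), since 5+5 = 10.
Accepted: (14, 12), since 14+12 = 26.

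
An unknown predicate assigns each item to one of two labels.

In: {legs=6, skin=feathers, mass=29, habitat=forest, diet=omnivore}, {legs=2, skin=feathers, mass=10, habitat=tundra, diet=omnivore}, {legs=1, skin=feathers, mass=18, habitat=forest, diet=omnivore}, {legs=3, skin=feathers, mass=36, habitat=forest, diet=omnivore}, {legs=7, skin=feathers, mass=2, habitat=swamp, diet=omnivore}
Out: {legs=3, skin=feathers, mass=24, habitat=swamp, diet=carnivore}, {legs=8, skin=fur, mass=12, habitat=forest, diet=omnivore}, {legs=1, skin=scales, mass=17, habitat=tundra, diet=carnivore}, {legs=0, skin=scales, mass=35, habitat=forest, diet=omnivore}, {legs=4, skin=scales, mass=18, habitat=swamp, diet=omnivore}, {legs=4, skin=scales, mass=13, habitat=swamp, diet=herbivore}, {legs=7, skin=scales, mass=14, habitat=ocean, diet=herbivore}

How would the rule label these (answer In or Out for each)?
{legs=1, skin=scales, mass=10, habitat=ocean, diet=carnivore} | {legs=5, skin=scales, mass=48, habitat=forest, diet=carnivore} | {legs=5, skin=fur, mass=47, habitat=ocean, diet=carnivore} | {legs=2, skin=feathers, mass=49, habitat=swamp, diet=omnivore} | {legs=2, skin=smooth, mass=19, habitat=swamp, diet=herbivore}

Out, Out, Out, In, Out

All 'In' examples share one property — diet is omnivore AND skin is feathers — and every 'Out' example lacks it.
{legs=1, skin=scales, mass=10, habitat=ocean, diet=carnivore} → diet is carnivore, skin is scales → Out.
{legs=5, skin=scales, mass=48, habitat=forest, diet=carnivore} → diet is carnivore, skin is scales → Out.
{legs=5, skin=fur, mass=47, habitat=ocean, diet=carnivore} → diet is carnivore, skin is fur → Out.
{legs=2, skin=feathers, mass=49, habitat=swamp, diet=omnivore} → diet is omnivore, skin is feathers → In.
{legs=2, skin=smooth, mass=19, habitat=swamp, diet=herbivore} → diet is herbivore, skin is smooth → Out.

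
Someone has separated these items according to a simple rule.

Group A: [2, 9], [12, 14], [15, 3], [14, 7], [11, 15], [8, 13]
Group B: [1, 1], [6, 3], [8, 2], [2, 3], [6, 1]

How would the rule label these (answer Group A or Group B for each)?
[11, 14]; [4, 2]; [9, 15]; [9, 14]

The pattern is that an item is 'Group A' exactly when: sum ≥ 11.
[11, 14]: 11+14 = 25 — checks out, so Group A.
[4, 2]: 4+2 = 6 — fails the rule, so Group B.
[9, 15]: 9+15 = 24 — checks out, so Group A.
[9, 14]: 9+14 = 23 — checks out, so Group A.

Group A, Group B, Group A, Group A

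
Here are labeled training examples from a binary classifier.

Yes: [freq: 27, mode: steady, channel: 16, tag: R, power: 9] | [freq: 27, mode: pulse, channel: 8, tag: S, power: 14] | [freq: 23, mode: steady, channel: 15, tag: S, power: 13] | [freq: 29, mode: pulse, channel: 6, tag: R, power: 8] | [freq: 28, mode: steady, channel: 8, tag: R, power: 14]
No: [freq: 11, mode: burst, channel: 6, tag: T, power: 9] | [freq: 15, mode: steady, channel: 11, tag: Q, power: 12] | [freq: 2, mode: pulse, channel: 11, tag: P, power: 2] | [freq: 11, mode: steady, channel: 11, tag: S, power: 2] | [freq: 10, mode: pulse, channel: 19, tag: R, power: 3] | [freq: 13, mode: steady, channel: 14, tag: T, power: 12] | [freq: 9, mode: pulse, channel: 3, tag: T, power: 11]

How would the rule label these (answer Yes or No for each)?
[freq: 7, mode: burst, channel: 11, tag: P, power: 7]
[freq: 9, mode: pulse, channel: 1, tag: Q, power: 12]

No, No

One predicate separates the groups cleanly: freq ≥ 23.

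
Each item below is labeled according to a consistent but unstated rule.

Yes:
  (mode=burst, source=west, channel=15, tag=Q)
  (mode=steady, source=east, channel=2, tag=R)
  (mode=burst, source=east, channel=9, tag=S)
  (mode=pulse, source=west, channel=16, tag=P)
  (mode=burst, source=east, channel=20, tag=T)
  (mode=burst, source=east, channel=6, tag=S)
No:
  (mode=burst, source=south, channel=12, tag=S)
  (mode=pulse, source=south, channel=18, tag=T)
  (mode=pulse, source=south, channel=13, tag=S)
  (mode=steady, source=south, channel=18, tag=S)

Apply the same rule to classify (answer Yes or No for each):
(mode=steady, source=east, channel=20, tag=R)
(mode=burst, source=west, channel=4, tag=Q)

'Yes' ⟺ source is not south.

Yes, Yes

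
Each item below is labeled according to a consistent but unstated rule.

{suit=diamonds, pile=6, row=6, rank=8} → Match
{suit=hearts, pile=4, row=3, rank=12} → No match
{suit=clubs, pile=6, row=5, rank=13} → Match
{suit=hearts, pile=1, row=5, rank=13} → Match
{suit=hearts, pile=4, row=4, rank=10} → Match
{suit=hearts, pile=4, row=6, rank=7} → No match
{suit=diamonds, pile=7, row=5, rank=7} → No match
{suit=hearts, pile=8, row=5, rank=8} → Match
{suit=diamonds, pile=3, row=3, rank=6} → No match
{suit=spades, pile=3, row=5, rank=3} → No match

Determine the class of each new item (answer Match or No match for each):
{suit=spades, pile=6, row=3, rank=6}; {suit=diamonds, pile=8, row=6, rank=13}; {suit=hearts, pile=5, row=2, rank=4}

No match, Match, No match

Rule: rank ≥ 8 AND row ≥ 4. This holds for each 'Match' example and fails for each 'No match' one.
{suit=spades, pile=6, row=3, rank=6}: rank = 6, row = 3 — doesn't qualify, so No match.
{suit=diamonds, pile=8, row=6, rank=13}: rank = 13, row = 6 — meets the rule, so Match.
{suit=hearts, pile=5, row=2, rank=4}: rank = 4, row = 2 — doesn't qualify, so No match.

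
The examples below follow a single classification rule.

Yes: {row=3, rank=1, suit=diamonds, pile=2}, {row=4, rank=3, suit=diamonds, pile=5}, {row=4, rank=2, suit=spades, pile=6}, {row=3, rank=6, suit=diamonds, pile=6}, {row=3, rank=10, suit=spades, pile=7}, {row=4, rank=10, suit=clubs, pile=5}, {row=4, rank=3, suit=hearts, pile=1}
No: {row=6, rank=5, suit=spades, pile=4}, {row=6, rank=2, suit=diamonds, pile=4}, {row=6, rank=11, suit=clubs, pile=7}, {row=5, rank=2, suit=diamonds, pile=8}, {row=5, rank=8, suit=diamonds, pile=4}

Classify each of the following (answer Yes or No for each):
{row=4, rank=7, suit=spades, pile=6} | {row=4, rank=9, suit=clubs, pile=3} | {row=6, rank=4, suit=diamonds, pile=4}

Yes, Yes, No

All 'Yes' examples share one property — row ≤ 4 — and every 'No' example lacks it.
Yes: {row=4, rank=7, suit=spades, pile=6}, since row = 4.
Yes: {row=4, rank=9, suit=clubs, pile=3}, since row = 4.
No: {row=6, rank=4, suit=diamonds, pile=4}, since row = 6.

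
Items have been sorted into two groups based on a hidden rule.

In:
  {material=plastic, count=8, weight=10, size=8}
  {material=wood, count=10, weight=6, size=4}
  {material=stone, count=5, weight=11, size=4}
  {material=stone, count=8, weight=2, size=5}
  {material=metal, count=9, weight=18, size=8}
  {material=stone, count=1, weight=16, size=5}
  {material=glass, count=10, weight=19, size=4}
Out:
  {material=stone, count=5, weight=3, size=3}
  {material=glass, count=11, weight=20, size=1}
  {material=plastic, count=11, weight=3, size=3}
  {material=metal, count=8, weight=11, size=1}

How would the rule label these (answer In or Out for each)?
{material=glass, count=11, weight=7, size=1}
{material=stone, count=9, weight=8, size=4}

Out, In

The classifier is using: size ≥ 4.
{material=glass, count=11, weight=7, size=1}: Out (size = 1).
{material=stone, count=9, weight=8, size=4}: In (size = 4).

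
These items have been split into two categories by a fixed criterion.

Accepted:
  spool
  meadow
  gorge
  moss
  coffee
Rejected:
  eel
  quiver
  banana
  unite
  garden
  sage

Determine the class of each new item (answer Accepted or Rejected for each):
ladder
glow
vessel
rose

A rule that fits every label: contains 'o' — true of each 'Accepted' example, false of each 'Rejected' one.

Rejected, Accepted, Rejected, Accepted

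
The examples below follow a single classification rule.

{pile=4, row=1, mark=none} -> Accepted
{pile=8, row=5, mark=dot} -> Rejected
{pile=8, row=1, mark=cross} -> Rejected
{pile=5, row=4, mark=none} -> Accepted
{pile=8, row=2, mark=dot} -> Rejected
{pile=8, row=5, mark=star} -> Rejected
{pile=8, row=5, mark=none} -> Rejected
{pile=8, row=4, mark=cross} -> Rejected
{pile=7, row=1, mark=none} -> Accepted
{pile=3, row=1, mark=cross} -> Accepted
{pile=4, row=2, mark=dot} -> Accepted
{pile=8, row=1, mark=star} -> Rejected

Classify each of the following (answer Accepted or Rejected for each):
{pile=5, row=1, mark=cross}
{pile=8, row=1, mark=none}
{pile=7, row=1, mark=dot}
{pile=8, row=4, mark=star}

Accepted, Rejected, Accepted, Rejected

The distinguishing property — pile ≤ 7 — holds for all the 'Accepted' cases and none of the 'Rejected' cases.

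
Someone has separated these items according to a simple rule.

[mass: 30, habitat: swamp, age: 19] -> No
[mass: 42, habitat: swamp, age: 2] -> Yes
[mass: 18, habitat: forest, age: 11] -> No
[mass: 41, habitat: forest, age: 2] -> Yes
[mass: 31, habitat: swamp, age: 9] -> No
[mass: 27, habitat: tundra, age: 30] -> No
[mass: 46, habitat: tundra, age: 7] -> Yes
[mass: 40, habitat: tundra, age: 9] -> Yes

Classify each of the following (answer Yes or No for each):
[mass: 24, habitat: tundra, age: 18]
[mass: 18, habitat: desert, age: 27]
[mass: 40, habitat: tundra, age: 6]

No, No, Yes

The common property of the 'Yes' items is: mass ≥ 40. No 'No' item has it.
[mass: 24, habitat: tundra, age: 18]: mass = 24, doesn't qualify → No. [mass: 18, habitat: desert, age: 27]: mass = 18, doesn't qualify → No. [mass: 40, habitat: tundra, age: 6]: mass = 40, fits → Yes.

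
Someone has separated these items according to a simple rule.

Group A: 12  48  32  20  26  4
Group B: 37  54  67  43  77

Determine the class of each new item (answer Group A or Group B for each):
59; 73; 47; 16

Group B, Group B, Group B, Group A

The classifier is using: even AND at most 48.
59: 59 is odd, 59 > 48, fails this test → Group B.
73: 73 is odd, 73 > 48, fails this test → Group B.
47: 47 is odd, 47 ≤ 48, fails this test → Group B.
16: 16 is even, 16 ≤ 48, qualifies → Group A.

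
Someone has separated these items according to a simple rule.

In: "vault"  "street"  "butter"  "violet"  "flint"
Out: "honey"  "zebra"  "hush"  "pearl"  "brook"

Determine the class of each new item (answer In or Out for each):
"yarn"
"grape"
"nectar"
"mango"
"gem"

Out, Out, In, Out, Out

'In' ⟺ contains 't'.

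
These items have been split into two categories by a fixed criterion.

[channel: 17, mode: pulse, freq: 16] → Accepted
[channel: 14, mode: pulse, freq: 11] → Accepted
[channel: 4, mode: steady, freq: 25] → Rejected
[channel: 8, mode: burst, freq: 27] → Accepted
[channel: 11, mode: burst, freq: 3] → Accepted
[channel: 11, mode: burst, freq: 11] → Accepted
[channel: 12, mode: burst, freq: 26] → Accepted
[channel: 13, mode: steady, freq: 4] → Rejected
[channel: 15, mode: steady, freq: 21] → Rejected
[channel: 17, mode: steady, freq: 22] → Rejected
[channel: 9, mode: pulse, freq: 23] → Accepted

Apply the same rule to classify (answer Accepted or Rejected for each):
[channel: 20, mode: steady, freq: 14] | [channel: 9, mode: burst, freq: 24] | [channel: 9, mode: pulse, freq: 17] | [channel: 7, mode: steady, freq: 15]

Checking candidate rules against both groups, what survives is: mode is not steady.
[channel: 20, mode: steady, freq: 14]: mode is steady — fails this test, so Rejected. [channel: 9, mode: burst, freq: 24]: mode is burst — has this property, so Accepted. [channel: 9, mode: pulse, freq: 17]: mode is pulse — has this property, so Accepted. [channel: 7, mode: steady, freq: 15]: mode is steady — fails this test, so Rejected.

Rejected, Accepted, Accepted, Rejected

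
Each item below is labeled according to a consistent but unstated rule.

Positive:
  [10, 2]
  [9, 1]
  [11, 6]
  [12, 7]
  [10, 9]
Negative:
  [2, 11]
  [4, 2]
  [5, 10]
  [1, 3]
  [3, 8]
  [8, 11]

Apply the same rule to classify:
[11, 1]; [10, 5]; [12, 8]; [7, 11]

The rule appears to be: first ≥ 9.
[11, 1]: Positive (first 11).
[10, 5]: Positive (first 10).
[12, 8]: Positive (first 12).
[7, 11]: Negative (first 7).

Positive, Positive, Positive, Negative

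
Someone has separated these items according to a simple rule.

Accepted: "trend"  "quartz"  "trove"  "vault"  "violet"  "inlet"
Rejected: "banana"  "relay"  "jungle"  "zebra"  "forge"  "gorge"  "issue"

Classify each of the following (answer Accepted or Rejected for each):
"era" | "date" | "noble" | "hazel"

Rejected, Accepted, Rejected, Rejected

Looking at the examples, the only property every 'Accepted' case has and every 'Rejected' case lacks is: contains 't'.
"era": no 't', does not fit → Rejected.
"date": has 't', checks out → Accepted.
"noble": no 't', does not fit → Rejected.
"hazel": no 't', does not fit → Rejected.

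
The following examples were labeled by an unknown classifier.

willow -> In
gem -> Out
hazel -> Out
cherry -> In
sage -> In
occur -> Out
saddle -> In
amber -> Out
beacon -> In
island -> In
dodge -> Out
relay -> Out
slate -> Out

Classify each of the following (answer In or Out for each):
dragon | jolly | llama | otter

A rule that fits every label: even length — true of each 'In' example, false of each 'Out' one.
dragon: length 6, has this property → In.
jolly: length 5, fails this test → Out.
llama: length 5, fails this test → Out.
otter: length 5, fails this test → Out.

In, Out, Out, Out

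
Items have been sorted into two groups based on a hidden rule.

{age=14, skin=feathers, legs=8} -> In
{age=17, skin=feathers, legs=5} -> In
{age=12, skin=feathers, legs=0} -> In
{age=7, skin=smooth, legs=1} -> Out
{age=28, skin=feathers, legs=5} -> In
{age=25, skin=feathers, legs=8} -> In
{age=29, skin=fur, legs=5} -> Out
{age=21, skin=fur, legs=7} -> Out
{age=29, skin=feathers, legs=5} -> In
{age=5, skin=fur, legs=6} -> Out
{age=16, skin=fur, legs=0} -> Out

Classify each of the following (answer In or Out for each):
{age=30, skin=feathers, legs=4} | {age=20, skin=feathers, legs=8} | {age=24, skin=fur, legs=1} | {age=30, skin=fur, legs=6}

In, In, Out, Out

The distinguishing property — skin is feathers — holds for all the 'In' cases and none of the 'Out' cases.
{age=30, skin=feathers, legs=4}: In (skin is feathers). {age=20, skin=feathers, legs=8}: In (skin is feathers). {age=24, skin=fur, legs=1}: Out (skin is fur). {age=30, skin=fur, legs=6}: Out (skin is fur).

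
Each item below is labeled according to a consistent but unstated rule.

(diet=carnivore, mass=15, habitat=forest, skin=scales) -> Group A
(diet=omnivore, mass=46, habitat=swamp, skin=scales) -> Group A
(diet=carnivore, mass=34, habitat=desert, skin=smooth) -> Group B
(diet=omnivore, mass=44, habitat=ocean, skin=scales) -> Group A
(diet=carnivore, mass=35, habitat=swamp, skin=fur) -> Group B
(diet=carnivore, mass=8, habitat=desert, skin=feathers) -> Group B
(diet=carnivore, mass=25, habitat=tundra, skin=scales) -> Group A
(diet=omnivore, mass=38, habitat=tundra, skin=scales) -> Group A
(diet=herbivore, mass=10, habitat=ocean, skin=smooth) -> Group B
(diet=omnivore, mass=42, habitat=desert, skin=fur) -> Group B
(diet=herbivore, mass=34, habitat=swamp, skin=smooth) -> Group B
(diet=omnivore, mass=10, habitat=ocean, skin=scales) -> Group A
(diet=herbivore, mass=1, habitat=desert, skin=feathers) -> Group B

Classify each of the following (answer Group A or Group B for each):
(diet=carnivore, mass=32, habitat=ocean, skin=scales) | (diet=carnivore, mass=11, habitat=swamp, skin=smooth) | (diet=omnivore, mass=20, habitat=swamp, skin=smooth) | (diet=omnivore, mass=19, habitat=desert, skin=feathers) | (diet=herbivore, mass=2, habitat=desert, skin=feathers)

The rule appears to be: skin is scales.

Group A, Group B, Group B, Group B, Group B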